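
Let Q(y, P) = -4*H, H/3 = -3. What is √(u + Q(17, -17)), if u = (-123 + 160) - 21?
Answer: 2*√13 ≈ 7.2111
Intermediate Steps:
H = -9 (H = 3*(-3) = -9)
Q(y, P) = 36 (Q(y, P) = -4*(-9) = 36)
u = 16 (u = 37 - 21 = 16)
√(u + Q(17, -17)) = √(16 + 36) = √52 = 2*√13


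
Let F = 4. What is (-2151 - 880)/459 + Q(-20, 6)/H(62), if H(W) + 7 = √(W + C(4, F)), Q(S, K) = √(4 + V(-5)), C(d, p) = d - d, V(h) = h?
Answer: -3031/459 + 7*I/13 + I*√62/13 ≈ -6.6035 + 1.1442*I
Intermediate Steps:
C(d, p) = 0
Q(S, K) = I (Q(S, K) = √(4 - 5) = √(-1) = I)
H(W) = -7 + √W (H(W) = -7 + √(W + 0) = -7 + √W)
(-2151 - 880)/459 + Q(-20, 6)/H(62) = (-2151 - 880)/459 + I/(-7 + √62) = -3031*1/459 + I/(-7 + √62) = -3031/459 + I/(-7 + √62)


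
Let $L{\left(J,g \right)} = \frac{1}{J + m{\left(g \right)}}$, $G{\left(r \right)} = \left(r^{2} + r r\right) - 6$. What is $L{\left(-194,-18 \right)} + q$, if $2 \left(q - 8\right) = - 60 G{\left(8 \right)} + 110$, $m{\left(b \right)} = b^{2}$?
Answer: $- \frac{467609}{130} \approx -3597.0$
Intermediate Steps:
$G{\left(r \right)} = -6 + 2 r^{2}$ ($G{\left(r \right)} = \left(r^{2} + r^{2}\right) - 6 = 2 r^{2} - 6 = -6 + 2 r^{2}$)
$L{\left(J,g \right)} = \frac{1}{J + g^{2}}$
$q = -3597$ ($q = 8 + \frac{- 60 \left(-6 + 2 \cdot 8^{2}\right) + 110}{2} = 8 + \frac{- 60 \left(-6 + 2 \cdot 64\right) + 110}{2} = 8 + \frac{- 60 \left(-6 + 128\right) + 110}{2} = 8 + \frac{\left(-60\right) 122 + 110}{2} = 8 + \frac{-7320 + 110}{2} = 8 + \frac{1}{2} \left(-7210\right) = 8 - 3605 = -3597$)
$L{\left(-194,-18 \right)} + q = \frac{1}{-194 + \left(-18\right)^{2}} - 3597 = \frac{1}{-194 + 324} - 3597 = \frac{1}{130} - 3597 = - \frac{467609}{130}$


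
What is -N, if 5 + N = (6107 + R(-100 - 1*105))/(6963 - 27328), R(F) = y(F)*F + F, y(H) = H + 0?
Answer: 149752/20365 ≈ 7.3534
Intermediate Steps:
y(H) = H
R(F) = F + F² (R(F) = F*F + F = F² + F = F + F²)
N = -149752/20365 (N = -5 + (6107 + (-100 - 1*105)*(1 + (-100 - 1*105)))/(6963 - 27328) = -5 + (6107 + (-100 - 105)*(1 + (-100 - 105)))/(-20365) = -5 + (6107 - 205*(1 - 205))*(-1/20365) = -5 + (6107 - 205*(-204))*(-1/20365) = -5 + (6107 + 41820)*(-1/20365) = -5 + 47927*(-1/20365) = -5 - 47927/20365 = -149752/20365 ≈ -7.3534)
-N = -1*(-149752/20365) = 149752/20365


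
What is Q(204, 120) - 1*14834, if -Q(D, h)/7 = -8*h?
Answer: -8114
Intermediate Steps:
Q(D, h) = 56*h (Q(D, h) = -(-56)*h = 56*h)
Q(204, 120) - 1*14834 = 56*120 - 1*14834 = 6720 - 14834 = -8114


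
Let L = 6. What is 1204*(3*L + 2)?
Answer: 24080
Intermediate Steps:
1204*(3*L + 2) = 1204*(3*6 + 2) = 1204*(18 + 2) = 1204*20 = 24080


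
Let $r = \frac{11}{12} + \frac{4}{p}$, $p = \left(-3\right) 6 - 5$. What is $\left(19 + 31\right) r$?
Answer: $\frac{5125}{138} \approx 37.138$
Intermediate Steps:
$p = -23$ ($p = -18 - 5 = -23$)
$r = \frac{205}{276}$ ($r = \frac{11}{12} + \frac{4}{-23} = 11 \cdot \frac{1}{12} + 4 \left(- \frac{1}{23}\right) = \frac{11}{12} - \frac{4}{23} = \frac{205}{276} \approx 0.74275$)
$\left(19 + 31\right) r = \left(19 + 31\right) \frac{205}{276} = 50 \cdot \frac{205}{276} = \frac{5125}{138}$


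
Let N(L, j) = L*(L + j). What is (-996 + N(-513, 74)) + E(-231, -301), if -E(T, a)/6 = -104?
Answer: 224835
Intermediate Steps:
E(T, a) = 624 (E(T, a) = -6*(-104) = 624)
(-996 + N(-513, 74)) + E(-231, -301) = (-996 - 513*(-513 + 74)) + 624 = (-996 - 513*(-439)) + 624 = (-996 + 225207) + 624 = 224211 + 624 = 224835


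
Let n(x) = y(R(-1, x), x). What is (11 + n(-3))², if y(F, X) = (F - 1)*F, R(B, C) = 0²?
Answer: 121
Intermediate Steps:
R(B, C) = 0
y(F, X) = F*(-1 + F) (y(F, X) = (-1 + F)*F = F*(-1 + F))
n(x) = 0 (n(x) = 0*(-1 + 0) = 0*(-1) = 0)
(11 + n(-3))² = (11 + 0)² = 11² = 121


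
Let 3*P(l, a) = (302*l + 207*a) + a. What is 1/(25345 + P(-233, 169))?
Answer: 1/13607 ≈ 7.3492e-5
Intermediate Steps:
P(l, a) = 208*a/3 + 302*l/3 (P(l, a) = ((302*l + 207*a) + a)/3 = ((207*a + 302*l) + a)/3 = (208*a + 302*l)/3 = 208*a/3 + 302*l/3)
1/(25345 + P(-233, 169)) = 1/(25345 + ((208/3)*169 + (302/3)*(-233))) = 1/(25345 + (35152/3 - 70366/3)) = 1/(25345 - 11738) = 1/13607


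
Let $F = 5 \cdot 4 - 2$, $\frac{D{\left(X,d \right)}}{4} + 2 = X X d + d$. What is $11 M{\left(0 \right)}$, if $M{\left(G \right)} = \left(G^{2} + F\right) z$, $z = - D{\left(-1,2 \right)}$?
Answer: $-1584$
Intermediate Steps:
$D{\left(X,d \right)} = -8 + 4 d + 4 d X^{2}$ ($D{\left(X,d \right)} = -8 + 4 \left(X X d + d\right) = -8 + 4 \left(X^{2} d + d\right) = -8 + 4 \left(d X^{2} + d\right) = -8 + 4 \left(d + d X^{2}\right) = -8 + \left(4 d + 4 d X^{2}\right) = -8 + 4 d + 4 d X^{2}$)
$z = -8$ ($z = - (-8 + 4 \cdot 2 + 4 \cdot 2 \left(-1\right)^{2}) = - (-8 + 8 + 4 \cdot 2 \cdot 1) = - (-8 + 8 + 8) = \left(-1\right) 8 = -8$)
$F = 18$ ($F = 20 - 2 = 18$)
$M{\left(G \right)} = -144 - 8 G^{2}$ ($M{\left(G \right)} = \left(G^{2} + 18\right) \left(-8\right) = \left(18 + G^{2}\right) \left(-8\right) = -144 - 8 G^{2}$)
$11 M{\left(0 \right)} = 11 \left(-144 - 8 \cdot 0^{2}\right) = 11 \left(-144 - 0\right) = 11 \left(-144 + 0\right) = 11 \left(-144\right) = -1584$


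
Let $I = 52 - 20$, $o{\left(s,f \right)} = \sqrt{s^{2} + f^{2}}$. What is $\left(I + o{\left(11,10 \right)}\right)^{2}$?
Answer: $\left(32 + \sqrt{221}\right)^{2} \approx 2196.4$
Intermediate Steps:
$o{\left(s,f \right)} = \sqrt{f^{2} + s^{2}}$
$I = 32$ ($I = 52 - 20 = 32$)
$\left(I + o{\left(11,10 \right)}\right)^{2} = \left(32 + \sqrt{10^{2} + 11^{2}}\right)^{2} = \left(32 + \sqrt{100 + 121}\right)^{2} = \left(32 + \sqrt{221}\right)^{2}$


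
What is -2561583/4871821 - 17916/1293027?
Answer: -1133159842259/2099798697389 ≈ -0.53965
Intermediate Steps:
-2561583/4871821 - 17916/1293027 = -2561583*1/4871821 - 17916*1/1293027 = -2561583/4871821 - 5972/431009 = -1133159842259/2099798697389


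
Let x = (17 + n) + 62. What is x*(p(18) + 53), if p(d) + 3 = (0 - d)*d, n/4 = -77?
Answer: 62746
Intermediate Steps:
n = -308 (n = 4*(-77) = -308)
x = -229 (x = (17 - 308) + 62 = -291 + 62 = -229)
p(d) = -3 - d² (p(d) = -3 + (0 - d)*d = -3 + (-d)*d = -3 - d²)
x*(p(18) + 53) = -229*((-3 - 1*18²) + 53) = -229*((-3 - 1*324) + 53) = -229*((-3 - 324) + 53) = -229*(-327 + 53) = -229*(-274) = 62746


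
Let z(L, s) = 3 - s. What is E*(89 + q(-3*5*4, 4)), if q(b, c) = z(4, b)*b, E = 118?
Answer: -435538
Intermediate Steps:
q(b, c) = b*(3 - b) (q(b, c) = (3 - b)*b = b*(3 - b))
E*(89 + q(-3*5*4, 4)) = 118*(89 + (-3*5*4)*(3 - (-3*5)*4)) = 118*(89 + (-15*4)*(3 - (-15)*4)) = 118*(89 - 60*(3 - 1*(-60))) = 118*(89 - 60*(3 + 60)) = 118*(89 - 60*63) = 118*(89 - 3780) = 118*(-3691) = -435538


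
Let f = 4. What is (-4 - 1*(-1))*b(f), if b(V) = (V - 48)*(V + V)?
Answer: 1056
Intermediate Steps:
b(V) = 2*V*(-48 + V) (b(V) = (-48 + V)*(2*V) = 2*V*(-48 + V))
(-4 - 1*(-1))*b(f) = (-4 - 1*(-1))*(2*4*(-48 + 4)) = (-4 + 1)*(2*4*(-44)) = -3*(-352) = 1056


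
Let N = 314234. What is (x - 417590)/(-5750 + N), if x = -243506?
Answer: -165274/77121 ≈ -2.1430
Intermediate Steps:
(x - 417590)/(-5750 + N) = (-243506 - 417590)/(-5750 + 314234) = -661096/308484 = -661096*1/308484 = -165274/77121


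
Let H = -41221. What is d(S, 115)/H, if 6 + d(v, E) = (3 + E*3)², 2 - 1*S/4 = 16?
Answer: -121098/41221 ≈ -2.9378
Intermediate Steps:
S = -56 (S = 8 - 4*16 = 8 - 64 = -56)
d(v, E) = -6 + (3 + 3*E)² (d(v, E) = -6 + (3 + E*3)² = -6 + (3 + 3*E)²)
d(S, 115)/H = (-6 + 9*(1 + 115)²)/(-41221) = (-6 + 9*116²)*(-1/41221) = (-6 + 9*13456)*(-1/41221) = (-6 + 121104)*(-1/41221) = 121098*(-1/41221) = -121098/41221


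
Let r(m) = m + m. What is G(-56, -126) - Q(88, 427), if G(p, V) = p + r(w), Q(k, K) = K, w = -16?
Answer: -515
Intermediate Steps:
r(m) = 2*m
G(p, V) = -32 + p (G(p, V) = p + 2*(-16) = p - 32 = -32 + p)
G(-56, -126) - Q(88, 427) = (-32 - 56) - 1*427 = -88 - 427 = -515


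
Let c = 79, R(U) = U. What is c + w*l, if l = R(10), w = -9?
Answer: -11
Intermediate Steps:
l = 10
c + w*l = 79 - 9*10 = 79 - 90 = -11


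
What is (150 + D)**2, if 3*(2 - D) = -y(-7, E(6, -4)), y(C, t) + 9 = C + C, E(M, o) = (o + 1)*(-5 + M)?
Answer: 187489/9 ≈ 20832.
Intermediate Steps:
E(M, o) = (1 + o)*(-5 + M)
y(C, t) = -9 + 2*C (y(C, t) = -9 + (C + C) = -9 + 2*C)
D = -17/3 (D = 2 - (-1)*(-9 + 2*(-7))/3 = 2 - (-1)*(-9 - 14)/3 = 2 - (-1)*(-23)/3 = 2 - 1/3*23 = 2 - 23/3 = -17/3 ≈ -5.6667)
(150 + D)**2 = (150 - 17/3)**2 = (433/3)**2 = 187489/9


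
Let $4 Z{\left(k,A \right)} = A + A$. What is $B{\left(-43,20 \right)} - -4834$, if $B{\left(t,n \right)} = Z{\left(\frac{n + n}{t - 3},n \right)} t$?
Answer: $4404$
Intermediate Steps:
$Z{\left(k,A \right)} = \frac{A}{2}$ ($Z{\left(k,A \right)} = \frac{A + A}{4} = \frac{2 A}{4} = \frac{A}{2}$)
$B{\left(t,n \right)} = \frac{n t}{2}$ ($B{\left(t,n \right)} = \frac{n}{2} t = \frac{n t}{2}$)
$B{\left(-43,20 \right)} - -4834 = \frac{1}{2} \cdot 20 \left(-43\right) - -4834 = -430 + 4834 = 4404$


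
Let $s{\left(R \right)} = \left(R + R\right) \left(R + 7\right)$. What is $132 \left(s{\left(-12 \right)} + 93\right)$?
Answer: $28116$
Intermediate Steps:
$s{\left(R \right)} = 2 R \left(7 + R\right)$
$132 \left(s{\left(-12 \right)} + 93\right) = 132 \left(2 \left(-12\right) \left(7 - 12\right) + 93\right) = 132 \left(2 \left(-12\right) \left(-5\right) + 93\right) = 132 \left(120 + 93\right) = 132 \cdot 213 = 28116$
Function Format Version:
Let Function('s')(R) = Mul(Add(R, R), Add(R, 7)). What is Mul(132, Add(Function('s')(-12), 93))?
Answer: 28116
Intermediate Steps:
Function('s')(R) = Mul(2, R, Add(7, R)) (Function('s')(R) = Mul(Mul(2, R), Add(7, R)) = Mul(2, R, Add(7, R)))
Mul(132, Add(Function('s')(-12), 93)) = Mul(132, Add(Mul(2, -12, Add(7, -12)), 93)) = Mul(132, Add(Mul(2, -12, -5), 93)) = Mul(132, Add(120, 93)) = Mul(132, 213) = 28116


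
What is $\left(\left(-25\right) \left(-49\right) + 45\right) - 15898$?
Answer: $-14628$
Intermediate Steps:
$\left(\left(-25\right) \left(-49\right) + 45\right) - 15898 = \left(1225 + 45\right) - 15898 = 1270 - 15898 = -14628$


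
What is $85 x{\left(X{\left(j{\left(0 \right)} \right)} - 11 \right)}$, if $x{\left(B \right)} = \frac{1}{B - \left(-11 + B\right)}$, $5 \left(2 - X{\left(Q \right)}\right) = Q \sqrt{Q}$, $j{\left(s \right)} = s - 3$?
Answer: $\frac{85}{11} \approx 7.7273$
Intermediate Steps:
$j{\left(s \right)} = -3 + s$
$X{\left(Q \right)} = 2 - \frac{Q^{\frac{3}{2}}}{5}$ ($X{\left(Q \right)} = 2 - \frac{Q \sqrt{Q}}{5} = 2 - \frac{Q^{\frac{3}{2}}}{5}$)
$x{\left(B \right)} = \frac{1}{11}$
$85 x{\left(X{\left(j{\left(0 \right)} \right)} - 11 \right)} = 85 \cdot \frac{1}{11} = \frac{85}{11}$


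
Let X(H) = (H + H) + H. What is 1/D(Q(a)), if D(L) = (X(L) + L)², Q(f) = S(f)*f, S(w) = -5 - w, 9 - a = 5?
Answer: 1/20736 ≈ 4.8225e-5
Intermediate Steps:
a = 4 (a = 9 - 1*5 = 9 - 5 = 4)
Q(f) = f*(-5 - f) (Q(f) = (-5 - f)*f = f*(-5 - f))
X(H) = 3*H (X(H) = 2*H + H = 3*H)
D(L) = 16*L² (D(L) = (3*L + L)² = (4*L)² = 16*L²)
1/D(Q(a)) = 1/(16*(-1*4*(5 + 4))²) = 1/(16*(-1*4*9)²) = 1/(16*(-36)²) = 1/(16*1296) = 1/20736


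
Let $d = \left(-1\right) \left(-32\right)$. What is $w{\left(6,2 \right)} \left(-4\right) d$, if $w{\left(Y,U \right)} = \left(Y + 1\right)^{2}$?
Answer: $-6272$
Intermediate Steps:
$d = 32$
$w{\left(Y,U \right)} = \left(1 + Y\right)^{2}$
$w{\left(6,2 \right)} \left(-4\right) d = \left(1 + 6\right)^{2} \left(-4\right) 32 = 7^{2} \left(-4\right) 32 = 49 \left(-4\right) 32 = \left(-196\right) 32 = -6272$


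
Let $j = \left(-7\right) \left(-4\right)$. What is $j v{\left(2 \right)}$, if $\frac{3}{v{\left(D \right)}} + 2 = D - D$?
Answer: $-42$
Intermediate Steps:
$v{\left(D \right)} = - \frac{3}{2}$ ($v{\left(D \right)} = \frac{3}{-2 + \left(D - D\right)} = \frac{3}{-2 + 0} = \frac{3}{-2} = 3 \left(- \frac{1}{2}\right) = - \frac{3}{2}$)
$j = 28$
$j v{\left(2 \right)} = 28 \left(- \frac{3}{2}\right) = -42$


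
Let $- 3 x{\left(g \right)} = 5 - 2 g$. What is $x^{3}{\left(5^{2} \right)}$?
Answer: $3375$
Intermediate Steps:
$x{\left(g \right)} = - \frac{5}{3} + \frac{2 g}{3}$ ($x{\left(g \right)} = - \frac{5 - 2 g}{3} = - \frac{5}{3} + \frac{2 g}{3}$)
$x^{3}{\left(5^{2} \right)} = \left(- \frac{5}{3} + \frac{2 \cdot 5^{2}}{3}\right)^{3} = \left(- \frac{5}{3} + \frac{2}{3} \cdot 25\right)^{3} = \left(- \frac{5}{3} + \frac{50}{3}\right)^{3} = 15^{3} = 3375$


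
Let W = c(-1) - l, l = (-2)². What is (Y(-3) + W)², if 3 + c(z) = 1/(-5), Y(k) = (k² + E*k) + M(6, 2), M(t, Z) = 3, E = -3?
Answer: 4761/25 ≈ 190.44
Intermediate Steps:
Y(k) = 3 + k² - 3*k (Y(k) = (k² - 3*k) + 3 = 3 + k² - 3*k)
c(z) = -16/5 (c(z) = -3 + 1/(-5) = -3 - ⅕ = -16/5)
l = 4
W = -36/5 (W = -16/5 - 1*4 = -16/5 - 4 = -36/5 ≈ -7.2000)
(Y(-3) + W)² = ((3 + (-3)² - 3*(-3)) - 36/5)² = ((3 + 9 + 9) - 36/5)² = (21 - 36/5)² = (69/5)² = 4761/25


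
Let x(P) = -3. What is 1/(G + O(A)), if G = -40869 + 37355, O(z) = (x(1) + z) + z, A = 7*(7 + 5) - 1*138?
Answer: -1/3625 ≈ -0.00027586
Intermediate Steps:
A = -54 (A = 7*12 - 138 = 84 - 138 = -54)
O(z) = -3 + 2*z (O(z) = (-3 + z) + z = -3 + 2*z)
G = -3514
1/(G + O(A)) = 1/(-3514 + (-3 + 2*(-54))) = 1/(-3514 + (-3 - 108)) = 1/(-3514 - 111) = 1/(-3625) = -1/3625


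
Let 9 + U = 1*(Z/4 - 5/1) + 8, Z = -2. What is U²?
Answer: 169/4 ≈ 42.250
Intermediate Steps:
U = -13/2 (U = -9 + (1*(-2/4 - 5/1) + 8) = -9 + (1*(-2*¼ - 5*1) + 8) = -9 + (1*(-½ - 5) + 8) = -9 + (1*(-11/2) + 8) = -9 + (-11/2 + 8) = -9 + 5/2 = -13/2 ≈ -6.5000)
U² = (-13/2)² = 169/4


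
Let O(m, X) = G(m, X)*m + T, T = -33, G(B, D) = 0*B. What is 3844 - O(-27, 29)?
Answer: 3877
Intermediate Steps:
G(B, D) = 0
O(m, X) = -33 (O(m, X) = 0*m - 33 = 0 - 33 = -33)
3844 - O(-27, 29) = 3844 - 1*(-33) = 3844 + 33 = 3877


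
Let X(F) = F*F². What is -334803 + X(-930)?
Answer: -804691803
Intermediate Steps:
X(F) = F³
-334803 + X(-930) = -334803 + (-930)³ = -334803 - 804357000 = -804691803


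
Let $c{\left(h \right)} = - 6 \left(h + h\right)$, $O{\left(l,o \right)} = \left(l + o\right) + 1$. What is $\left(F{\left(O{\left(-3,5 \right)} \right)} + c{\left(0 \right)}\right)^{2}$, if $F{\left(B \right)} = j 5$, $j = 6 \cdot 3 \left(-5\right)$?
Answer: $202500$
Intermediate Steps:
$j = -90$ ($j = 18 \left(-5\right) = -90$)
$O{\left(l,o \right)} = 1 + l + o$
$c{\left(h \right)} = - 12 h$ ($c{\left(h \right)} = - 6 \cdot 2 h = - 12 h$)
$F{\left(B \right)} = -450$ ($F{\left(B \right)} = \left(-90\right) 5 = -450$)
$\left(F{\left(O{\left(-3,5 \right)} \right)} + c{\left(0 \right)}\right)^{2} = \left(-450 - 0\right)^{2} = \left(-450 + 0\right)^{2} = \left(-450\right)^{2} = 202500$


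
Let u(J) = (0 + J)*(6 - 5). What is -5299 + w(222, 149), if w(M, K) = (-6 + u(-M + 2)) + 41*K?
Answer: 584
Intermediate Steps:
u(J) = J (u(J) = J*1 = J)
w(M, K) = -4 - M + 41*K (w(M, K) = (-6 + (-M + 2)) + 41*K = (-6 + (2 - M)) + 41*K = (-4 - M) + 41*K = -4 - M + 41*K)
-5299 + w(222, 149) = -5299 + (-4 - 1*222 + 41*149) = -5299 + (-4 - 222 + 6109) = -5299 + 5883 = 584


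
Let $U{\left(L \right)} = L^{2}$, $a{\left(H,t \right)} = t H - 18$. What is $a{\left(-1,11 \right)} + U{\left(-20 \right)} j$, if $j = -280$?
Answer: $-112029$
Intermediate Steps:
$a{\left(H,t \right)} = -18 + H t$ ($a{\left(H,t \right)} = H t - 18 = -18 + H t$)
$a{\left(-1,11 \right)} + U{\left(-20 \right)} j = \left(-18 - 11\right) + \left(-20\right)^{2} \left(-280\right) = \left(-18 - 11\right) + 400 \left(-280\right) = -29 - 112000 = -112029$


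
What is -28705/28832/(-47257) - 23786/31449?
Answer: -32407851074119/42849697250976 ≈ -0.75631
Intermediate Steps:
-28705/28832/(-47257) - 23786/31449 = -28705*1/28832*(-1/47257) - 23786*1/31449 = -28705/28832*(-1/47257) - 23786/31449 = 28705/1362513824 - 23786/31449 = -32407851074119/42849697250976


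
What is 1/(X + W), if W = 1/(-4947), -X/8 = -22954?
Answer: 4947/908427503 ≈ 5.4457e-6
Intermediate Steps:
X = 183632 (X = -8*(-22954) = 183632)
W = -1/4947 ≈ -0.00020214
1/(X + W) = 1/(183632 - 1/4947) = 1/(908427503/4947) = 4947/908427503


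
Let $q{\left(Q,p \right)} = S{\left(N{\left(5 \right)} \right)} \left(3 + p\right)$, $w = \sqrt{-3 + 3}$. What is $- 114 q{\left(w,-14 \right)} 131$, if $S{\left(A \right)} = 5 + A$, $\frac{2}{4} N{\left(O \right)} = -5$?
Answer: $-821370$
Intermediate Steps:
$N{\left(O \right)} = -10$ ($N{\left(O \right)} = 2 \left(-5\right) = -10$)
$w = 0$ ($w = \sqrt{0} = 0$)
$q{\left(Q,p \right)} = -15 - 5 p$ ($q{\left(Q,p \right)} = \left(5 - 10\right) \left(3 + p\right) = - 5 \left(3 + p\right) = -15 - 5 p$)
$- 114 q{\left(w,-14 \right)} 131 = - 114 \left(-15 - -70\right) 131 = - 114 \left(-15 + 70\right) 131 = \left(-114\right) 55 \cdot 131 = \left(-6270\right) 131 = -821370$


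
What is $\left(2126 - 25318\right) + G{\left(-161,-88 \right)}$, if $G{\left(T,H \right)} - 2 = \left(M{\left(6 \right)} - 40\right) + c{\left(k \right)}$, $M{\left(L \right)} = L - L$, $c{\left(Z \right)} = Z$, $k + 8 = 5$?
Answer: $-23233$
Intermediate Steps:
$k = -3$ ($k = -8 + 5 = -3$)
$M{\left(L \right)} = 0$
$G{\left(T,H \right)} = -41$ ($G{\left(T,H \right)} = 2 + \left(\left(0 - 40\right) - 3\right) = 2 - 43 = -41$)
$\left(2126 - 25318\right) + G{\left(-161,-88 \right)} = \left(2126 - 25318\right) - 41 = -23192 - 41 = -23233$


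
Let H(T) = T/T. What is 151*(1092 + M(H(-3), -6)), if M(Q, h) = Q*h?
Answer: 163986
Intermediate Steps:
H(T) = 1
151*(1092 + M(H(-3), -6)) = 151*(1092 + 1*(-6)) = 151*(1092 - 6) = 151*1086 = 163986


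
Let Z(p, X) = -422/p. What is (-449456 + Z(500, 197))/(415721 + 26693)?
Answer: -112364211/110603500 ≈ -1.0159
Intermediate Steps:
(-449456 + Z(500, 197))/(415721 + 26693) = (-449456 - 422/500)/(415721 + 26693) = (-449456 - 422*1/500)/442414 = (-449456 - 211/250)*(1/442414) = -112364211/250*1/442414 = -112364211/110603500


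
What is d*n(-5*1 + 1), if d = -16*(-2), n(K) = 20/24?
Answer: 80/3 ≈ 26.667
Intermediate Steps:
n(K) = 5/6 (n(K) = 20*(1/24) = 5/6)
d = 32
d*n(-5*1 + 1) = 32*(5/6) = 80/3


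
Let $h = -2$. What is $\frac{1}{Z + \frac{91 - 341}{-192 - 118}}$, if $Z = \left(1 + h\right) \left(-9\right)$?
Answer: $\frac{31}{304} \approx 0.10197$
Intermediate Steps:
$Z = 9$ ($Z = \left(1 - 2\right) \left(-9\right) = \left(-1\right) \left(-9\right) = 9$)
$\frac{1}{Z + \frac{91 - 341}{-192 - 118}} = \frac{1}{9 + \frac{91 - 341}{-192 - 118}} = \frac{1}{9 - \frac{250}{-310}} = \frac{1}{9 - - \frac{25}{31}} = \frac{1}{9 + \frac{25}{31}} = \frac{1}{\frac{304}{31}} = \frac{31}{304}$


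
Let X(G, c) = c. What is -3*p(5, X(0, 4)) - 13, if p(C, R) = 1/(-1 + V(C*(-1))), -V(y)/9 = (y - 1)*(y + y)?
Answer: -7030/541 ≈ -12.994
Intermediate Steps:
V(y) = -18*y*(-1 + y) (V(y) = -9*(y - 1)*(y + y) = -9*(-1 + y)*2*y = -18*y*(-1 + y))
p(C, R) = 1/(-1 - 18*C*(1 + C)) (p(C, R) = 1/(-1 + 18*(C*(-1))*(1 - C*(-1))) = 1/(-1 + 18*(-C)*(1 - (-1)*C)) = 1/(-1 + 18*(-C)*(1 + C)) = 1/(-1 - 18*C*(1 + C)))
-3*p(5, X(0, 4)) - 13 = -(-3)/(1 + 18*5*(1 + 5)) - 13 = -(-3)/(1 + 18*5*6) - 13 = -(-3)/(1 + 540) - 13 = -(-3)/541 - 13 = -3*(-1/541) - 13 = 3/541 - 13 = -7030/541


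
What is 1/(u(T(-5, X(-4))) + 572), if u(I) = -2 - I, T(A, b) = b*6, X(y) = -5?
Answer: 1/600 ≈ 0.0016667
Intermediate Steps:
T(A, b) = 6*b
1/(u(T(-5, X(-4))) + 572) = 1/((-2 - 6*(-5)) + 572) = 1/((-2 - 1*(-30)) + 572) = 1/((-2 + 30) + 572) = 1/(28 + 572) = 1/600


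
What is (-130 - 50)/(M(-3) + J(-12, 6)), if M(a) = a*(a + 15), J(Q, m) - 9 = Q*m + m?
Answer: 60/31 ≈ 1.9355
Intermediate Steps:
J(Q, m) = 9 + m + Q*m (J(Q, m) = 9 + (Q*m + m) = 9 + (m + Q*m) = 9 + m + Q*m)
M(a) = a*(15 + a)
(-130 - 50)/(M(-3) + J(-12, 6)) = (-130 - 50)/(-3*(15 - 3) + (9 + 6 - 12*6)) = -180/(-3*12 + (9 + 6 - 72)) = -180/(-36 - 57) = -180/(-93) = -180*(-1/93) = 60/31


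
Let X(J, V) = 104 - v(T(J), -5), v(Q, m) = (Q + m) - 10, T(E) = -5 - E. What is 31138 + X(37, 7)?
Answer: 31299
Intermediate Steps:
v(Q, m) = -10 + Q + m
X(J, V) = 124 + J (X(J, V) = 104 - (-10 + (-5 - J) - 5) = 104 - (-20 - J) = 104 + (20 + J) = 124 + J)
31138 + X(37, 7) = 31138 + (124 + 37) = 31138 + 161 = 31299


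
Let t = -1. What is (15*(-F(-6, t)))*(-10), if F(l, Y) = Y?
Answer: -150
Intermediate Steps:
(15*(-F(-6, t)))*(-10) = (15*(-1*(-1)))*(-10) = (15*1)*(-10) = 15*(-10) = -150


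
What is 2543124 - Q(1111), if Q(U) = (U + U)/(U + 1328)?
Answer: 6202677214/2439 ≈ 2.5431e+6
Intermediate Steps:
Q(U) = 2*U/(1328 + U) (Q(U) = (2*U)/(1328 + U) = 2*U/(1328 + U))
2543124 - Q(1111) = 2543124 - 2*1111/(1328 + 1111) = 2543124 - 2*1111/2439 = 2543124 - 1*2222/2439 = 2543124 - 2222/2439 = 6202677214/2439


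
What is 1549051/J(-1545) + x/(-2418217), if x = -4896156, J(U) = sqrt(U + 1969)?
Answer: 4896156/2418217 + 1549051*sqrt(106)/212 ≈ 75231.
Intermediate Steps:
J(U) = sqrt(1969 + U)
1549051/J(-1545) + x/(-2418217) = 1549051/(sqrt(1969 - 1545)) - 4896156/(-2418217) = 1549051/(sqrt(424)) - 4896156*(-1/2418217) = 1549051/((2*sqrt(106))) + 4896156/2418217 = 1549051*(sqrt(106)/212) + 4896156/2418217 = 1549051*sqrt(106)/212 + 4896156/2418217 = 4896156/2418217 + 1549051*sqrt(106)/212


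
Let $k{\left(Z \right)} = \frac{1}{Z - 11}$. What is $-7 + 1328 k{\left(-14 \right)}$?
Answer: $- \frac{1503}{25} \approx -60.12$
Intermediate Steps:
$k{\left(Z \right)} = \frac{1}{-11 + Z}$
$-7 + 1328 k{\left(-14 \right)} = -7 + \frac{1328}{-11 - 14} = -7 + \frac{1328}{-25} = -7 + 1328 \left(- \frac{1}{25}\right) = -7 - \frac{1328}{25} = - \frac{1503}{25}$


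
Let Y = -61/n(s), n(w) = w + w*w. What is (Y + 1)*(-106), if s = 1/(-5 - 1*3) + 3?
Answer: 338246/713 ≈ 474.40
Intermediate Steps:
s = 23/8 (s = 1/(-5 - 3) + 3 = 1/(-8) + 3 = -1/8 + 3 = 23/8 ≈ 2.8750)
n(w) = w + w**2
Y = -3904/713 (Y = -61*8/(23*(1 + 23/8)) = -61/((23/8)*(31/8)) = -61/713/64 = -61*64/713 = -3904/713 ≈ -5.4755)
(Y + 1)*(-106) = (-3904/713 + 1)*(-106) = -3191/713*(-106) = 338246/713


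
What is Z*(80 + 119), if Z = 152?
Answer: 30248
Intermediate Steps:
Z*(80 + 119) = 152*(80 + 119) = 152*199 = 30248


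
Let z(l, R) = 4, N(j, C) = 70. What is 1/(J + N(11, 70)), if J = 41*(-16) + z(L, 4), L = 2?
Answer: -1/582 ≈ -0.0017182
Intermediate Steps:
J = -652 (J = 41*(-16) + 4 = -656 + 4 = -652)
1/(J + N(11, 70)) = 1/(-652 + 70) = 1/(-582) = -1/582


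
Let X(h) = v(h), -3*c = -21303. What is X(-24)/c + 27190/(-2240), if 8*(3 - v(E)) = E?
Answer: -6435425/530208 ≈ -12.138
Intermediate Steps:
c = 7101 (c = -⅓*(-21303) = 7101)
v(E) = 3 - E/8
X(h) = 3 - h/8
X(-24)/c + 27190/(-2240) = (3 - ⅛*(-24))/7101 + 27190/(-2240) = (3 + 3)*(1/7101) + 27190*(-1/2240) = 6*(1/7101) - 2719/224 = 2/2367 - 2719/224 = -6435425/530208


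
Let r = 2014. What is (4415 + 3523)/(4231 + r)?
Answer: 7938/6245 ≈ 1.2711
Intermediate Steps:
(4415 + 3523)/(4231 + r) = (4415 + 3523)/(4231 + 2014) = 7938/6245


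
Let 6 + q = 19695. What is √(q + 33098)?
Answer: √52787 ≈ 229.75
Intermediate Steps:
q = 19689 (q = -6 + 19695 = 19689)
√(q + 33098) = √(19689 + 33098) = √52787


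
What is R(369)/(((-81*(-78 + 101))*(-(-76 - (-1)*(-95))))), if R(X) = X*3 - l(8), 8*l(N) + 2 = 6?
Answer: -2213/637146 ≈ -0.0034733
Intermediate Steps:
l(N) = ½ (l(N) = -¼ + (⅛)*6 = -¼ + ¾ = ½)
R(X) = -½ + 3*X (R(X) = X*3 - 1*½ = 3*X - ½ = -½ + 3*X)
R(369)/(((-81*(-78 + 101))*(-(-76 - (-1)*(-95))))) = (-½ + 3*369)/(((-81*(-78 + 101))*(-(-76 - (-1)*(-95))))) = (-½ + 1107)/(((-81*23)*(-(-76 - 1*95)))) = 2213/(2*((-(-1863)*(-76 - 95)))) = 2213/(2*((-(-1863)*(-171)))) = 2213/(2*((-1863*171))) = (2213/2)/(-318573) = (2213/2)*(-1/318573) = -2213/637146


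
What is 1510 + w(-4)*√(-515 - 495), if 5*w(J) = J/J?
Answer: 1510 + I*√1010/5 ≈ 1510.0 + 6.3561*I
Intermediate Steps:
w(J) = ⅕ (w(J) = (J/J)/5 = (⅕)*1 = ⅕)
1510 + w(-4)*√(-515 - 495) = 1510 + √(-515 - 495)/5 = 1510 + √(-1010)/5 = 1510 + (I*√1010)/5 = 1510 + I*√1010/5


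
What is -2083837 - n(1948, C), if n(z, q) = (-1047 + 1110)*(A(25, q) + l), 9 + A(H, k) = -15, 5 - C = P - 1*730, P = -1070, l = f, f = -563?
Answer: -2046856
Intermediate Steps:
l = -563
C = 1805 (C = 5 - (-1070 - 1*730) = 5 - (-1070 - 730) = 5 - 1*(-1800) = 5 + 1800 = 1805)
A(H, k) = -24 (A(H, k) = -9 - 15 = -24)
n(z, q) = -36981 (n(z, q) = (-1047 + 1110)*(-24 - 563) = 63*(-587) = -36981)
-2083837 - n(1948, C) = -2083837 - 1*(-36981) = -2083837 + 36981 = -2046856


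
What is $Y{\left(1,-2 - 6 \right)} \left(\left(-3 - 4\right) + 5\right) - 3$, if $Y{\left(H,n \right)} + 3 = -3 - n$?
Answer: $-7$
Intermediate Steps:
$Y{\left(H,n \right)} = -6 - n$ ($Y{\left(H,n \right)} = -3 - \left(3 + n\right) = -6 - n$)
$Y{\left(1,-2 - 6 \right)} \left(\left(-3 - 4\right) + 5\right) - 3 = \left(-6 - \left(-2 - 6\right)\right) \left(\left(-3 - 4\right) + 5\right) - 3 = \left(-6 - \left(-2 - 6\right)\right) \left(-7 + 5\right) - 3 = \left(-6 - -8\right) \left(-2\right) - 3 = \left(-6 + 8\right) \left(-2\right) - 3 = 2 \left(-2\right) - 3 = -4 - 3 = -7$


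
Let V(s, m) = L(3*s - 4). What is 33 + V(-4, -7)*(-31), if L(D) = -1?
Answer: 64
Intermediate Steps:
V(s, m) = -1
33 + V(-4, -7)*(-31) = 33 - 1*(-31) = 33 + 31 = 64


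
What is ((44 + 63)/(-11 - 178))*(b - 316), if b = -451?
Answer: 82069/189 ≈ 434.23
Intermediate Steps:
((44 + 63)/(-11 - 178))*(b - 316) = ((44 + 63)/(-11 - 178))*(-451 - 316) = (107/(-189))*(-767) = (107*(-1/189))*(-767) = -107/189*(-767) = 82069/189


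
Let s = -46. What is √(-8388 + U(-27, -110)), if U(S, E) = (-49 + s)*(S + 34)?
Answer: I*√9053 ≈ 95.147*I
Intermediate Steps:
U(S, E) = -3230 - 95*S (U(S, E) = (-49 - 46)*(S + 34) = -95*(34 + S) = -3230 - 95*S)
√(-8388 + U(-27, -110)) = √(-8388 + (-3230 - 95*(-27))) = √(-8388 + (-3230 + 2565)) = √(-8388 - 665) = √(-9053) = I*√9053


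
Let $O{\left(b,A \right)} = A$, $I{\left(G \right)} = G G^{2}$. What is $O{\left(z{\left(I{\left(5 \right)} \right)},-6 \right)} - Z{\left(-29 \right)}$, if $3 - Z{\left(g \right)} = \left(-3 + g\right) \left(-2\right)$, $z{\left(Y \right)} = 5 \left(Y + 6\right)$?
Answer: $55$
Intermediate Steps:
$I{\left(G \right)} = G^{3}$
$z{\left(Y \right)} = 30 + 5 Y$ ($z{\left(Y \right)} = 5 \left(6 + Y\right) = 30 + 5 Y$)
$Z{\left(g \right)} = -3 + 2 g$ ($Z{\left(g \right)} = 3 - \left(-3 + g\right) \left(-2\right) = 3 - \left(6 - 2 g\right) = 3 + \left(-6 + 2 g\right) = -3 + 2 g$)
$O{\left(z{\left(I{\left(5 \right)} \right)},-6 \right)} - Z{\left(-29 \right)} = -6 - \left(-3 + 2 \left(-29\right)\right) = -6 - \left(-3 - 58\right) = -6 - -61 = -6 + 61 = 55$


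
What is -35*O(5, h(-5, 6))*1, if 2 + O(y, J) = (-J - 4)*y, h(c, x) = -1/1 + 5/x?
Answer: 4445/6 ≈ 740.83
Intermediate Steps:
h(c, x) = -1 + 5/x (h(c, x) = -1*1 + 5/x = -1 + 5/x)
O(y, J) = -2 + y*(-4 - J) (O(y, J) = -2 + (-J - 4)*y = -2 + (-4 - J)*y = -2 + y*(-4 - J))
-35*O(5, h(-5, 6))*1 = -35*(-2 - 4*5 - 1*(5 - 1*6)/6*5)*1 = -35*(-2 - 20 - 1*(5 - 6)/6*5)*1 = -35*(-2 - 20 - 1*(1/6)*(-1)*5)*1 = -35*(-2 - 20 - 1*(-1/6)*5)*1 = -35*(-2 - 20 + 5/6)*1 = -35*(-127/6)*1 = (4445/6)*1 = 4445/6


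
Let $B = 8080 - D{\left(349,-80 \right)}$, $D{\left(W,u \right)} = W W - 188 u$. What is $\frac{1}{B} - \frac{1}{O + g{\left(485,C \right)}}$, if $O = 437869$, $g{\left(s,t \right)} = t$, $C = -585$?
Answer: $- \frac{566045}{56305125124} \approx -1.0053 \cdot 10^{-5}$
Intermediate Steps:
$D{\left(W,u \right)} = W^{2} - 188 u$
$B = -128761$ ($B = 8080 - \left(349^{2} - -15040\right) = 8080 - \left(121801 + 15040\right) = 8080 - 136841 = -128761$)
$\frac{1}{B} - \frac{1}{O + g{\left(485,C \right)}} = \frac{1}{-128761} - \frac{1}{437869 - 585} = - \frac{1}{128761} - \frac{1}{437284} = - \frac{566045}{56305125124}$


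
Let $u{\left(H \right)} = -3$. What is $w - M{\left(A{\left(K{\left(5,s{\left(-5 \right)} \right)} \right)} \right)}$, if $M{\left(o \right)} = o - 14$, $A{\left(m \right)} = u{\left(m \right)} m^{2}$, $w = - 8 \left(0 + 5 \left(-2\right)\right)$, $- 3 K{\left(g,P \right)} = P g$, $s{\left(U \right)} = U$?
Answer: $\frac{907}{3} \approx 302.33$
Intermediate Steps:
$K{\left(g,P \right)} = - \frac{P g}{3}$
$w = 80$ ($w = - 8 \left(0 - 10\right) = \left(-8\right) \left(-10\right) = 80$)
$A{\left(m \right)} = - 3 m^{2}$
$M{\left(o \right)} = -14 + o$
$w - M{\left(A{\left(K{\left(5,s{\left(-5 \right)} \right)} \right)} \right)} = 80 - \left(-14 - 3 \left(\left(- \frac{1}{3}\right) \left(-5\right) 5\right)^{2}\right) = 80 - \left(-14 - 3 \left(\frac{25}{3}\right)^{2}\right) = 80 - \left(-14 - \frac{625}{3}\right) = 80 - - \frac{667}{3} = 80 + \frac{667}{3} = \frac{907}{3}$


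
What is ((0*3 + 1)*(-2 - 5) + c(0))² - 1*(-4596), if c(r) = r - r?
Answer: 4645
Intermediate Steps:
c(r) = 0
((0*3 + 1)*(-2 - 5) + c(0))² - 1*(-4596) = ((0*3 + 1)*(-2 - 5) + 0)² - 1*(-4596) = ((0 + 1)*(-7) + 0)² + 4596 = (1*(-7) + 0)² + 4596 = (-7 + 0)² + 4596 = (-7)² + 4596 = 49 + 4596 = 4645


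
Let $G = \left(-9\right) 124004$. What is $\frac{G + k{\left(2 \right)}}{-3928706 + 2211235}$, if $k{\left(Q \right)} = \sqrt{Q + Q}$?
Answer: $\frac{1116034}{1717471} \approx 0.64981$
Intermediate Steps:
$G = -1116036$
$k{\left(Q \right)} = \sqrt{2} \sqrt{Q}$ ($k{\left(Q \right)} = \sqrt{2 Q} = \sqrt{2} \sqrt{Q}$)
$\frac{G + k{\left(2 \right)}}{-3928706 + 2211235} = \frac{-1116036 + \sqrt{2} \sqrt{2}}{-3928706 + 2211235} = \frac{-1116036 + 2}{-1717471} = \left(-1116034\right) \left(- \frac{1}{1717471}\right) = \frac{1116034}{1717471}$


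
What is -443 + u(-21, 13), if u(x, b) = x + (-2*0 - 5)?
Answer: -469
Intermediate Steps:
u(x, b) = -5 + x (u(x, b) = x + (0 - 5) = x - 5 = -5 + x)
-443 + u(-21, 13) = -443 + (-5 - 21) = -443 - 26 = -469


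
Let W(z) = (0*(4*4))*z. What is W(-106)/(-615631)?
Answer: 0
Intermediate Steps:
W(z) = 0 (W(z) = (0*16)*z = 0*z = 0)
W(-106)/(-615631) = 0/(-615631) = 0*(-1/615631) = 0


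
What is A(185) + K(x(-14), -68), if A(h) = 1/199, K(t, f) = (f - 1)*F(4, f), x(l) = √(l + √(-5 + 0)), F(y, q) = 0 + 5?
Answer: -68654/199 ≈ -345.00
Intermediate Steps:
F(y, q) = 5
x(l) = √(l + I*√5) (x(l) = √(l + √(-5)) = √(l + I*√5))
K(t, f) = -5 + 5*f (K(t, f) = (f - 1)*5 = (-1 + f)*5 = -5 + 5*f)
A(h) = 1/199
A(185) + K(x(-14), -68) = 1/199 + (-5 + 5*(-68)) = 1/199 + (-5 - 340) = 1/199 - 345 = -68654/199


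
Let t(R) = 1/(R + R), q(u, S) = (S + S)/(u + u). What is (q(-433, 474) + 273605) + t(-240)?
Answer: 56865835247/207840 ≈ 2.7360e+5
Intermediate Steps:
q(u, S) = S/u (q(u, S) = (2*S)/((2*u)) = (2*S)*(1/(2*u)) = S/u)
t(R) = 1/(2*R)
(q(-433, 474) + 273605) + t(-240) = (474/(-433) + 273605) + (½)/(-240) = (474*(-1/433) + 273605) + (½)*(-1/240) = (-474/433 + 273605) - 1/480 = 118470491/433 - 1/480 = 56865835247/207840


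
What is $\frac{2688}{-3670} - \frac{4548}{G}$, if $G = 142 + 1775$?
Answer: $- \frac{3640676}{1172565} \approx -3.1049$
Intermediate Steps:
$G = 1917$
$\frac{2688}{-3670} - \frac{4548}{G} = \frac{2688}{-3670} - \frac{4548}{1917} = 2688 \left(- \frac{1}{3670}\right) - \frac{1516}{639} = - \frac{1344}{1835} - \frac{1516}{639} = - \frac{3640676}{1172565}$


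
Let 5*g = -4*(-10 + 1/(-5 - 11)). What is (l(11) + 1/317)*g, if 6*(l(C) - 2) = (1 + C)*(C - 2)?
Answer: 1020901/6340 ≈ 161.03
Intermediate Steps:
l(C) = 2 + (1 + C)*(-2 + C)/6 (l(C) = 2 + ((1 + C)*(C - 2))/6 = 2 + ((1 + C)*(-2 + C))/6 = 2 + (1 + C)*(-2 + C)/6)
g = 161/20 (g = (-4*(-10 + 1/(-5 - 11)))/5 = (-4*(-10 + 1/(-16)))/5 = (-4*(-10 - 1/16))/5 = (-4*(-161/16))/5 = (1/5)*(161/4) = 161/20 ≈ 8.0500)
(l(11) + 1/317)*g = ((5/3 - 1/6*11 + (1/6)*11**2) + 1/317)*(161/20) = ((5/3 - 11/6 + (1/6)*121) + 1/317)*(161/20) = ((5/3 - 11/6 + 121/6) + 1/317)*(161/20) = (20 + 1/317)*(161/20) = (6341/317)*(161/20) = 1020901/6340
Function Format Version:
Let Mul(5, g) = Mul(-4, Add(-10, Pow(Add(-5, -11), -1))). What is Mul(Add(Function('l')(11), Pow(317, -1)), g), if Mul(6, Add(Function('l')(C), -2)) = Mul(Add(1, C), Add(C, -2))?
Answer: Rational(1020901, 6340) ≈ 161.03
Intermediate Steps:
Function('l')(C) = Add(2, Mul(Rational(1, 6), Add(1, C), Add(-2, C))) (Function('l')(C) = Add(2, Mul(Rational(1, 6), Mul(Add(1, C), Add(C, -2)))) = Add(2, Mul(Rational(1, 6), Mul(Add(1, C), Add(-2, C)))) = Add(2, Mul(Rational(1, 6), Add(1, C), Add(-2, C))))
g = Rational(161, 20) (g = Mul(Rational(1, 5), Mul(-4, Add(-10, Pow(Add(-5, -11), -1)))) = Mul(Rational(1, 5), Mul(-4, Add(-10, Pow(-16, -1)))) = Mul(Rational(1, 5), Mul(-4, Add(-10, Rational(-1, 16)))) = Mul(Rational(1, 5), Mul(-4, Rational(-161, 16))) = Mul(Rational(1, 5), Rational(161, 4)) = Rational(161, 20) ≈ 8.0500)
Mul(Add(Function('l')(11), Pow(317, -1)), g) = Mul(Add(Add(Rational(5, 3), Mul(Rational(-1, 6), 11), Mul(Rational(1, 6), Pow(11, 2))), Pow(317, -1)), Rational(161, 20)) = Mul(Add(Add(Rational(5, 3), Rational(-11, 6), Mul(Rational(1, 6), 121)), Rational(1, 317)), Rational(161, 20)) = Mul(Add(Add(Rational(5, 3), Rational(-11, 6), Rational(121, 6)), Rational(1, 317)), Rational(161, 20)) = Mul(Add(20, Rational(1, 317)), Rational(161, 20)) = Mul(Rational(6341, 317), Rational(161, 20)) = Rational(1020901, 6340)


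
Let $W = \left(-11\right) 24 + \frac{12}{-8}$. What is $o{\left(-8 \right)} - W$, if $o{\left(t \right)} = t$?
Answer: $\frac{515}{2} \approx 257.5$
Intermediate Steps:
$W = - \frac{531}{2}$ ($W = -264 + 12 \left(- \frac{1}{8}\right) = -264 - \frac{3}{2} = - \frac{531}{2} \approx -265.5$)
$o{\left(-8 \right)} - W = -8 - - \frac{531}{2} = -8 + \frac{531}{2} = \frac{515}{2}$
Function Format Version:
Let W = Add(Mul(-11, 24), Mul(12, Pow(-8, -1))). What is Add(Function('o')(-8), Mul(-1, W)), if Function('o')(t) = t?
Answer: Rational(515, 2) ≈ 257.50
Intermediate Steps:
W = Rational(-531, 2) (W = Add(-264, Mul(12, Rational(-1, 8))) = Add(-264, Rational(-3, 2)) = Rational(-531, 2) ≈ -265.50)
Add(Function('o')(-8), Mul(-1, W)) = Add(-8, Mul(-1, Rational(-531, 2))) = Add(-8, Rational(531, 2)) = Rational(515, 2)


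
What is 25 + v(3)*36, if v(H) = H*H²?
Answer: 997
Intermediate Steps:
v(H) = H³
25 + v(3)*36 = 25 + 3³*36 = 25 + 27*36 = 25 + 972 = 997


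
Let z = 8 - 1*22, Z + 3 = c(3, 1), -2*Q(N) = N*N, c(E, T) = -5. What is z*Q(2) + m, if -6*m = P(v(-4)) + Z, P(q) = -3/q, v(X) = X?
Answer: 701/24 ≈ 29.208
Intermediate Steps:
Q(N) = -N²/2 (Q(N) = -N*N/2 = -N²/2)
Z = -8 (Z = -3 - 5 = -8)
z = -14 (z = 8 - 22 = -14)
m = 29/24 (m = -(-3/(-4) - 8)/6 = -(-3*(-¼) - 8)/6 = -(¾ - 8)/6 = -⅙*(-29/4) = 29/24 ≈ 1.2083)
z*Q(2) + m = -(-7)*2² + 29/24 = -(-7)*4 + 29/24 = -14*(-2) + 29/24 = 28 + 29/24 = 701/24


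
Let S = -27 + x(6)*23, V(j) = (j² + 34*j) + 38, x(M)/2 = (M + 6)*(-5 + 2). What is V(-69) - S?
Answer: 4136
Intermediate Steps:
x(M) = -36 - 6*M (x(M) = 2*((M + 6)*(-5 + 2)) = 2*((6 + M)*(-3)) = 2*(-18 - 3*M) = -36 - 6*M)
V(j) = 38 + j² + 34*j
S = -1683 (S = -27 + (-36 - 6*6)*23 = -27 + (-36 - 36)*23 = -27 - 72*23 = -27 - 1656 = -1683)
V(-69) - S = (38 + (-69)² + 34*(-69)) - 1*(-1683) = (38 + 4761 - 2346) + 1683 = 2453 + 1683 = 4136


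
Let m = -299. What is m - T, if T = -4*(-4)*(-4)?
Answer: -235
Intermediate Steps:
T = -64 (T = 16*(-4) = -64)
m - T = -299 - 1*(-64) = -299 + 64 = -235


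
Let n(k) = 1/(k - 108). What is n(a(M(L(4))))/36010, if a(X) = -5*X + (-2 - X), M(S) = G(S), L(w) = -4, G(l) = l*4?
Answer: -1/504140 ≈ -1.9836e-6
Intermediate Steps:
G(l) = 4*l
M(S) = 4*S
a(X) = -2 - 6*X
n(k) = 1/(-108 + k)
n(a(M(L(4))))/36010 = 1/(-108 + (-2 - 24*(-4))*36010) = (1/36010)/(-108 + (-2 - 6*(-16))) = (1/36010)/(-108 + (-2 + 96)) = (1/36010)/(-108 + 94) = (1/36010)/(-14) = -1/14*1/36010 = -1/504140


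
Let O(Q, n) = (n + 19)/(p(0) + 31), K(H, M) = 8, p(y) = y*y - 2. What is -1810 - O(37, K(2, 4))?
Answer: -52517/29 ≈ -1810.9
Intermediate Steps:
p(y) = -2 + y² (p(y) = y² - 2 = -2 + y²)
O(Q, n) = 19/29 + n/29 (O(Q, n) = (n + 19)/((-2 + 0²) + 31) = (19 + n)/((-2 + 0) + 31) = (19 + n)/(-2 + 31) = (19 + n)/29 = (19 + n)*(1/29) = 19/29 + n/29)
-1810 - O(37, K(2, 4)) = -1810 - (19/29 + (1/29)*8) = -1810 - (19/29 + 8/29) = -1810 - 1*27/29 = -1810 - 27/29 = -52517/29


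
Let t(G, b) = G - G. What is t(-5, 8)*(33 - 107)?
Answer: 0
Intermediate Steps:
t(G, b) = 0
t(-5, 8)*(33 - 107) = 0*(33 - 107) = 0*(-74) = 0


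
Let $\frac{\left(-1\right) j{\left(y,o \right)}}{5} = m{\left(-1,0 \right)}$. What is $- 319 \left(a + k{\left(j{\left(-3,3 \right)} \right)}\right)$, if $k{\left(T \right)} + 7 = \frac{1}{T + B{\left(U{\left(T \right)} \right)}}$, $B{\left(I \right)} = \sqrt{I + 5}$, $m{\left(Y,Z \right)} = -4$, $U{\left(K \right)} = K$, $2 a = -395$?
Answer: $\frac{3261137}{50} \approx 65223.0$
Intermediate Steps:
$a = - \frac{395}{2}$ ($a = \frac{1}{2} \left(-395\right) = - \frac{395}{2} \approx -197.5$)
$j{\left(y,o \right)} = 20$ ($j{\left(y,o \right)} = \left(-5\right) \left(-4\right) = 20$)
$B{\left(I \right)} = \sqrt{5 + I}$
$k{\left(T \right)} = -7 + \frac{1}{T + \sqrt{5 + T}}$
$- 319 \left(a + k{\left(j{\left(-3,3 \right)} \right)}\right) = - 319 \left(- \frac{395}{2} + \frac{1 - 140 - 7 \sqrt{5 + 20}}{20 + \sqrt{5 + 20}}\right) = - 319 \left(- \frac{395}{2} + \frac{1 - 140 - 7 \sqrt{25}}{20 + \sqrt{25}}\right) = - 319 \left(- \frac{395}{2} + \frac{1 - 140 - 35}{20 + 5}\right) = - 319 \left(- \frac{395}{2} + \frac{1 - 140 - 35}{25}\right) = - 319 \left(- \frac{395}{2} + \frac{1}{25} \left(-174\right)\right) = - 319 \left(- \frac{395}{2} - \frac{174}{25}\right) = \left(-319\right) \left(- \frac{10223}{50}\right) = \frac{3261137}{50}$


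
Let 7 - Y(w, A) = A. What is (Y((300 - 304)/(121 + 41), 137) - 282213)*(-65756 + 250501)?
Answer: -52161457535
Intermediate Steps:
Y(w, A) = 7 - A
(Y((300 - 304)/(121 + 41), 137) - 282213)*(-65756 + 250501) = ((7 - 1*137) - 282213)*(-65756 + 250501) = ((7 - 137) - 282213)*184745 = (-130 - 282213)*184745 = -282343*184745 = -52161457535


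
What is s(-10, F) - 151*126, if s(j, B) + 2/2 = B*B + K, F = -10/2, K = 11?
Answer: -18991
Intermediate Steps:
F = -5 (F = -10*1/2 = -5)
s(j, B) = 10 + B**2 (s(j, B) = -1 + (B*B + 11) = -1 + (B**2 + 11) = -1 + (11 + B**2) = 10 + B**2)
s(-10, F) - 151*126 = (10 + (-5)**2) - 151*126 = (10 + 25) - 19026 = 35 - 19026 = -18991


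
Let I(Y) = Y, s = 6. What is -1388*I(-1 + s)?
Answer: -6940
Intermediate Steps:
-1388*I(-1 + s) = -1388*(-1 + 6) = -1388*5 = -6940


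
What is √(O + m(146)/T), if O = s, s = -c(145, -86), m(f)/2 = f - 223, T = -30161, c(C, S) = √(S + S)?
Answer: √(4644794 - 1819371842*I*√43)/30161 ≈ 2.5612 - 2.5602*I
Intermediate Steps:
c(C, S) = √2*√S (c(C, S) = √(2*S) = √2*√S)
m(f) = -446 + 2*f (m(f) = 2*(f - 223) = 2*(-223 + f) = -446 + 2*f)
s = -2*I*√43 (s = -√2*√(-86) = -√2*I*√86 = -2*I*√43 ≈ -13.115*I)
O = -2*I*√43 ≈ -13.115*I
√(O + m(146)/T) = √(-2*I*√43 + (-446 + 2*146)/(-30161)) = √(-2*I*√43 + (-446 + 292)*(-1/30161)) = √(-2*I*√43 - 154*(-1/30161)) = √(-2*I*√43 + 154/30161) = √(154/30161 - 2*I*√43)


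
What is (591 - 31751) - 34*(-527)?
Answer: -13242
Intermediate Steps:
(591 - 31751) - 34*(-527) = -31160 + 17918 = -13242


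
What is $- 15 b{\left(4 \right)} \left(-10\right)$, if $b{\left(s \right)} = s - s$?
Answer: $0$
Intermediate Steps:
$b{\left(s \right)} = 0$
$- 15 b{\left(4 \right)} \left(-10\right) = \left(-15\right) 0 \left(-10\right) = 0 \left(-10\right) = 0$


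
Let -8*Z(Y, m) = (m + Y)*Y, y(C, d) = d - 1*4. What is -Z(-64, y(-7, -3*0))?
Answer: 544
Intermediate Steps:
y(C, d) = -4 + d (y(C, d) = d - 4 = -4 + d)
Z(Y, m) = -Y*(Y + m)/8 (Z(Y, m) = -(m + Y)*Y/8 = -(Y + m)*Y/8 = -Y*(Y + m)/8)
-Z(-64, y(-7, -3*0)) = -(-1)*(-64)*(-64 + (-4 - 3*0))/8 = -(-1)*(-64)*(-64 + (-4 + 0))/8 = -(-1)*(-64)*(-64 - 4)/8 = -(-1)*(-64)*(-68)/8 = -1*(-544) = 544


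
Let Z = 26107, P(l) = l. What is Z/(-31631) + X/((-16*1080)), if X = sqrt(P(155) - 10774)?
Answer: -26107/31631 - I*sqrt(10619)/17280 ≈ -0.82536 - 0.0059635*I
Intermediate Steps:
X = I*sqrt(10619) (X = sqrt(155 - 10774) = sqrt(-10619) = I*sqrt(10619) ≈ 103.05*I)
Z/(-31631) + X/((-16*1080)) = 26107/(-31631) + (I*sqrt(10619))/((-16*1080)) = 26107*(-1/31631) + (I*sqrt(10619))/(-17280) = -26107/31631 + (I*sqrt(10619))*(-1/17280) = -26107/31631 - I*sqrt(10619)/17280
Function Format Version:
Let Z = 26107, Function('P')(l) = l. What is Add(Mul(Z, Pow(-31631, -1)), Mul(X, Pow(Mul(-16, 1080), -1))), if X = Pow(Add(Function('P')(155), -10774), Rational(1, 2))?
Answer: Add(Rational(-26107, 31631), Mul(Rational(-1, 17280), I, Pow(10619, Rational(1, 2)))) ≈ Add(-0.82536, Mul(-0.0059635, I))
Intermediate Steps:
X = Mul(I, Pow(10619, Rational(1, 2))) (X = Pow(Add(155, -10774), Rational(1, 2)) = Pow(-10619, Rational(1, 2)) = Mul(I, Pow(10619, Rational(1, 2))) ≈ Mul(103.05, I))
Add(Mul(Z, Pow(-31631, -1)), Mul(X, Pow(Mul(-16, 1080), -1))) = Add(Mul(26107, Pow(-31631, -1)), Mul(Mul(I, Pow(10619, Rational(1, 2))), Pow(Mul(-16, 1080), -1))) = Add(Mul(26107, Rational(-1, 31631)), Mul(Mul(I, Pow(10619, Rational(1, 2))), Pow(-17280, -1))) = Add(Rational(-26107, 31631), Mul(Mul(I, Pow(10619, Rational(1, 2))), Rational(-1, 17280))) = Add(Rational(-26107, 31631), Mul(Rational(-1, 17280), I, Pow(10619, Rational(1, 2))))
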